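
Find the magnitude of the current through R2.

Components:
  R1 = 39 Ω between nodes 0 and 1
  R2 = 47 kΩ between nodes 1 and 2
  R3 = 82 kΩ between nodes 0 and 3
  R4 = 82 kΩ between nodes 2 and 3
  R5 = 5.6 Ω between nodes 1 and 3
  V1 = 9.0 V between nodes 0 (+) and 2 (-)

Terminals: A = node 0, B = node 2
Nodal analysis, taking node 2 as the 0 V reference.
Source V1 fixes V_0 = 9 V.
KCL at each unknown node (sum of currents leaving = 0; resistances in Ω):
  Node 1: (V_1 - 9)/39 + (V_1 - 0)/47000 + (V_1 - V_3)/5.6 = 0
  Node 3: (V_3 - 9)/82000 + (V_3 - 0)/82000 + (V_3 - V_1)/5.6 = 0
Collecting terms (coefficients in siemens):
  0.2042·V_1 - 0.1786·V_3 = 0.2308
  0.1786·V_3 - 0.1786·V_1 = 0.0001098
Determinant D = (0.2042)(0.1786) - (-0.1786)(-0.1786) = 0.004588
V_1 = [(0.2308)(0.1786) - (-0.1786)(0.0001098)]/D = 8.988 V
V_3 = [(0.2042)(0.0001098) - (0.2308)(-0.1786)]/D = 8.988 V
I_R2 = (V_1 - V_2)/R2 = (8.988 - 0)/47000 = 0.0001912 A
|I_R2| = 0.0001912 A

Final answer: |I_R2| = 0.0001912 A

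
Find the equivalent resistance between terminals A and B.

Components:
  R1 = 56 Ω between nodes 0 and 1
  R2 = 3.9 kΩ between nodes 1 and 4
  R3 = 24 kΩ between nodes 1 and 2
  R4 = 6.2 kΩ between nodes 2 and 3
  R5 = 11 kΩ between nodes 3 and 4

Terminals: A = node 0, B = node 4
Reduce the network between node 0 (A) and node 4 (B) by series/parallel combination:
  Rs1 = R3 + R4 (series, joined only at node 2) = 24000 + 6200 = 30200 Ω
  Rs2 = R5 + Rs1 (series, joined only at node 3) = 11000 + 30200 = 41200 Ω
  Rp1 = R2 ‖ Rs2 (parallel, both between nodes 1 and 4) = 1/(1/3900 + 1/41200) = 3563 Ω
  Rs3 = R1 + Rp1 (series, joined only at node 1) = 56 + 3563 = 3619 Ω
R_eq = 3.619 kΩ

Final answer: 3.619 kΩ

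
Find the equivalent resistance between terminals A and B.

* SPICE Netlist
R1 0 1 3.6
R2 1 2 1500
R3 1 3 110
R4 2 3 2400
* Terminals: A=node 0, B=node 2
Reduce the network between node 0 (A) and node 2 (B) by series/parallel combination:
  Rs1 = R3 + R4 (series, joined only at node 3) = 110 + 2400 = 2510 Ω
  Rp1 = R2 ‖ Rs1 (parallel, both between nodes 1 and 2) = 1/(1/1500 + 1/2510) = 938.9 Ω
  Rs2 = R1 + Rp1 (series, joined only at node 1) = 3.6 + 938.9 = 942.5 Ω
R_eq = 942.5 Ω

Final answer: 942.5 Ω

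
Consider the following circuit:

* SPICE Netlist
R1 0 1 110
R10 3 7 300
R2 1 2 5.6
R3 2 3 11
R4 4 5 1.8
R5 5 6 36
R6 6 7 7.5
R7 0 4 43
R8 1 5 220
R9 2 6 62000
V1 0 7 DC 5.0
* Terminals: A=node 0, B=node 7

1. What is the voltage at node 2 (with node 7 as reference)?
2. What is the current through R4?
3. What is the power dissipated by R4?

Nodal analysis, taking node 7 as the 0 V reference.
Source V1 fixes V_0 = 5 V.
KCL at each unknown node (sum of currents leaving = 0; resistances in Ω):
  Node 1: (V_1 - 5)/110 + (V_1 - V_2)/5.6 + (V_1 - V_5)/220 = 0
  Node 2: (V_2 - V_1)/5.6 + (V_2 - V_3)/11 + (V_2 - V_6)/62000 = 0
  Node 3: (V_3 - V_2)/11 + (V_3 - 0)/300 = 0
  Node 4: (V_4 - V_5)/1.8 + (V_4 - 5)/43 = 0
  Node 5: (V_5 - V_4)/1.8 + (V_5 - V_6)/36 + (V_5 - V_1)/220 = 0
  Node 6: (V_6 - V_5)/36 + (V_6 - 0)/7.5 + (V_6 - V_2)/62000 = 0
Collecting terms (coefficients in siemens):
  0.1922·V_1 - 0.1786·V_2 - 0.004545·V_5 = 0.04545
  0.2695·V_2 - 0.1786·V_1 - 0.09091·V_3 - 0.00001613·V_6 = 0
  0.09424·V_3 - 0.09091·V_2 = 0
  0.5788·V_4 - 0.5556·V_5 = 0.1163
  0.5879·V_5 - 0.004545·V_1 - 0.5556·V_4 - 0.02778·V_6 = 0
  0.1611·V_6 - 0.00001613·V_2 - 0.02778·V_5 = 0
Solving these 6 simultaneous equations (Gaussian elimination) gives:
  V_1 = 3.393 V, V_2 = 3.333 V, V_3 = 3.215 V, V_4 = 2.647 V
  V_5 = 2.548 V, V_6 = 0.4396 V
Part 1:
  Read off the nodal solution: V_2 = 3.333 V
Part 2:
  I_R4 = (V_4 - V_5)/R4 = (2.647 - 2.548)/1.8 = 0.05473 A
  Magnitude: I_R4 = 0.05473 A
Part 3:
  I_R4 = (V_4 - V_5)/R4 = (2.647 - 2.548)/1.8 = 0.05473 A
  P_R4 = I_R4² × R4 = (0.05473)² × 1.8 = 0.005391 W

Final answers:
1. V_2 = 3.333 V
2. I_R4 = 0.05473 A
3. P_R4 = 0.005391 W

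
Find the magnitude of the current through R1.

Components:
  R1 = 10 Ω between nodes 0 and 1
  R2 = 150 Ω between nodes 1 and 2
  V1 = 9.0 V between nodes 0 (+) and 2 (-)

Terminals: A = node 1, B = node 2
Nodal analysis, taking node 2 as the 0 V reference.
Source V1 fixes V_0 = 9 V.
KCL at each unknown node (sum of currents leaving = 0; resistances in Ω):
  Node 1: (V_1 - 9)/10 + (V_1 - 0)/150 = 0
Collecting terms: 0.1067 × V_1 = 0.9  =>  V_1 = 8.438 V
I_R1 = (V_0 - V_1)/R1 = (9 - 8.438)/10 = 0.05625 A
|I_R1| = 0.05625 A

Final answer: |I_R1| = 0.05625 A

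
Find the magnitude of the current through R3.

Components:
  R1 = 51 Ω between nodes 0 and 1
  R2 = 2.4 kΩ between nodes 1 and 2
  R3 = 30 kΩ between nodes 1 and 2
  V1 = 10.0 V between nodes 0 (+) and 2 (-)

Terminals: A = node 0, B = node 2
Nodal analysis, taking node 2 as the 0 V reference.
Source V1 fixes V_0 = 10 V.
KCL at each unknown node (sum of currents leaving = 0; resistances in Ω):
  Node 1: (V_1 - 10)/51 + (V_1 - 0)/2400 + (V_1 - 0)/30000 = 0
Collecting terms: 0.02006 × V_1 = 0.1961  =>  V_1 = 9.776 V
I_R3 = (V_1 - V_2)/R3 = (9.776 - 0)/30000 = 0.0003259 A
|I_R3| = 0.0003259 A

Final answer: |I_R3| = 0.0003259 A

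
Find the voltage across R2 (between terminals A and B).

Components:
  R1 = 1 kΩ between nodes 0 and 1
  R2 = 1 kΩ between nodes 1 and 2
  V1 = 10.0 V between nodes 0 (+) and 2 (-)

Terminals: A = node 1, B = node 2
R1 and R2 are in series across V1 (node 0 → node 1 → node 2), and the output A–B is taken across R2, so this is a voltage divider.
Series current: I = V1/(R1 + R2) = 10/(1000 + 1000) = 10/2000 = 0.005 A
V_R2 = I × R2 = V1 × R2/(R1 + R2) = 10 × 1000/2000 = 5 V

Final answer: 5 V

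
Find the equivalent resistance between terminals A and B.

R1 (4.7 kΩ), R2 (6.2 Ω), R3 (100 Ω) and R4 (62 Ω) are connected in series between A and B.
Reduce the network between node 0 (A) and node 4 (B) by series/parallel combination:
  Rs1 = R1 + R2 (series, joined only at node 1) = 4700 + 6.2 = 4706 Ω
  Rs2 = R3 + Rs1 (series, joined only at node 2) = 100 + 4706 = 4806 Ω
  Rs3 = R4 + Rs2 (series, joined only at node 3) = 62 + 4806 = 4868 Ω
R_eq = 4.868 kΩ

Final answer: 4.868 kΩ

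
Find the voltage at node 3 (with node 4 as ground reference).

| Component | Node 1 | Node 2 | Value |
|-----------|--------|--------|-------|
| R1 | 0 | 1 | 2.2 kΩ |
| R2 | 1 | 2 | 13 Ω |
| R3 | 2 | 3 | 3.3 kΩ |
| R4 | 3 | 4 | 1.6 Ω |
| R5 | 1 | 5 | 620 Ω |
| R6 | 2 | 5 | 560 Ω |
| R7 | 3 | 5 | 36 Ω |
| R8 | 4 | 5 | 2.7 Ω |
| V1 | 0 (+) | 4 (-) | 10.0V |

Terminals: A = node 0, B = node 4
Nodal analysis, taking node 4 as the 0 V reference.
Source V1 fixes V_0 = 10 V.
KCL at each unknown node (sum of currents leaving = 0; resistances in Ω):
  Node 1: (V_1 - 10)/2200 + (V_1 - V_2)/13 + (V_1 - V_5)/620 = 0
  Node 2: (V_2 - V_1)/13 + (V_2 - V_3)/3300 + (V_2 - V_5)/560 = 0
  Node 3: (V_3 - V_2)/3300 + (V_3 - 0)/1.6 + (V_3 - V_5)/36 = 0
  Node 5: (V_5 - V_1)/620 + (V_5 - V_2)/560 + (V_5 - V_3)/36 + (V_5 - 0)/2.7 = 0
Collecting terms (coefficients in siemens):
  0.07899·V_1 - 0.07692·V_2 - 0.001613·V_5 = 0.004545
  0.07901·V_2 - 0.07692·V_1 - 0.000303·V_3 - 0.001786·V_5 = 0
  0.6531·V_3 - 0.000303·V_2 - 0.02778·V_5 = 0
  0.4015·V_5 - 0.001613·V_1 - 0.001786·V_2 - 0.02778·V_3 = 0
Solving these 4 simultaneous equations (Gaussian elimination) gives:
  V_1 = 1.116 V, V_2 = 1.087 V, V_3 = 0.0009032 V, V_5 = 0.009379 V
The requested potential is V_3 = 0.0009032 V.

Final answer: V_3 = 0.0009032 V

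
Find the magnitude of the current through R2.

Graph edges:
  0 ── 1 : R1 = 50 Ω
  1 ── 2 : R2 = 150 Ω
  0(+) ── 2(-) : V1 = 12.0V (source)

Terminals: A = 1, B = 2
Nodal analysis, taking node 2 as the 0 V reference.
Source V1 fixes V_0 = 12 V.
KCL at each unknown node (sum of currents leaving = 0; resistances in Ω):
  Node 1: (V_1 - 12)/50 + (V_1 - 0)/150 = 0
Collecting terms: 0.02667 × V_1 = 0.24  =>  V_1 = 9 V
I_R2 = (V_1 - V_2)/R2 = (9 - 0)/150 = 0.06 A
|I_R2| = 0.06 A

Final answer: |I_R2| = 0.06 A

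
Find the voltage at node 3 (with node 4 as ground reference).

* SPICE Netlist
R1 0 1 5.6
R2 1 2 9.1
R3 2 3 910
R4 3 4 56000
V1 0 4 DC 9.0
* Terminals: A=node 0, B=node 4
Nodal analysis, taking node 4 as the 0 V reference.
Source V1 fixes V_0 = 9 V.
KCL at each unknown node (sum of currents leaving = 0; resistances in Ω):
  Node 1: (V_1 - 9)/5.6 + (V_1 - V_2)/9.1 = 0
  Node 2: (V_2 - V_1)/9.1 + (V_2 - V_3)/910 = 0
  Node 3: (V_3 - V_2)/910 + (V_3 - 0)/56000 = 0
Collecting terms (coefficients in siemens):
  0.2885·V_1 - 0.1099·V_2 = 1.607
  0.111·V_2 - 0.1099·V_1 - 0.001099·V_3 = 0
  0.001117·V_3 - 0.001099·V_2 = 0
Solving these 3 simultaneous equations (Gaussian elimination) gives:
  V_1 = 8.999 V, V_2 = 8.998 V, V_3 = 8.854 V
The requested potential is V_3 = 8.854 V.

Final answer: V_3 = 8.854 V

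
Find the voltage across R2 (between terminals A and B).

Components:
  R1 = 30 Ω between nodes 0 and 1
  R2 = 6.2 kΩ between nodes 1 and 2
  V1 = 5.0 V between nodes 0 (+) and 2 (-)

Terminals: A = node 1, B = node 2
R1 and R2 are in series across V1 (node 0 → node 1 → node 2), and the output A–B is taken across R2, so this is a voltage divider.
Series current: I = V1/(R1 + R2) = 5/(30 + 6200) = 5/6230 = 0.0008026 A
V_R2 = I × R2 = V1 × R2/(R1 + R2) = 5 × 6200/6230 = 4.976 V

Final answer: 4.976 V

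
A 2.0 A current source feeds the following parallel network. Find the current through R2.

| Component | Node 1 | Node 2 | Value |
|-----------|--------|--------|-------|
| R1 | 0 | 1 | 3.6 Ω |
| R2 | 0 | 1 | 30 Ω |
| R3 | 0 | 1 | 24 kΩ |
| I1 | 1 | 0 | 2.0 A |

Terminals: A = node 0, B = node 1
All resistors sit directly between nodes 0 and 1, so they are in parallel and share one voltage V; the full source current 2 A splits among them.
1/R_par = 1/3.6 + 1/30 + 1/24000 = 0.3112 S  =>  R_par = 3.214 Ω
V = I × R_par = 2 × 3.214 = 6.428 V
I_R2 = V/R2 = 6.428/30 = 0.2143 A

Final answer: 0.2143 A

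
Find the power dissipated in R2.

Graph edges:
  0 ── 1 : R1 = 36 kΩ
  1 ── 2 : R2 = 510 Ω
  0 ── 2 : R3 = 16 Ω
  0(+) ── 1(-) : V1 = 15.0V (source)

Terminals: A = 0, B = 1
Nodal analysis, taking node 1 as the 0 V reference.
Source V1 fixes V_0 = 15 V.
KCL at each unknown node (sum of currents leaving = 0; resistances in Ω):
  Node 2: (V_2 - 0)/510 + (V_2 - 15)/16 = 0
Collecting terms: 0.06446 × V_2 = 0.9375  =>  V_2 = 14.54 V
I_R2 = (V_1 - V_2)/R2 = (0 - 14.54)/510 = -0.02852 A
P_R2 = I_R2² × R2 = (-0.02852)² × 510 = 0.4147 W

Final answer: 0.4147 W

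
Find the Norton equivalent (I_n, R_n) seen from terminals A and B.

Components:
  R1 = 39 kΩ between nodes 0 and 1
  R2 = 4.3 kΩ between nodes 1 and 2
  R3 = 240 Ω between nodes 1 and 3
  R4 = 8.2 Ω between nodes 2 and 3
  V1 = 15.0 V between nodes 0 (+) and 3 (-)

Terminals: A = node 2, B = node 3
Find the Thévenin equivalent first; then I_n = V_th/R_th and R_n = R_th.
Step 1 — V_th is the open-circuit voltage V_A - V_B (nothing connected across the terminals).
Nodal analysis, taking node 3 as the 0 V reference.
Source V1 fixes V_0 = 15 V.
KCL at each unknown node (sum of currents leaving = 0; resistances in Ω):
  Node 1: (V_1 - 15)/39000 + (V_1 - V_2)/4300 + (V_1 - 0)/240 = 0
  Node 2: (V_2 - V_1)/4300 + (V_2 - 0)/8.2 = 0
Collecting terms (coefficients in siemens):
  0.004425·V_1 - 0.0002326·V_2 = 0.0003846
  0.1222·V_2 - 0.0002326·V_1 = 0
Determinant D = (0.004425)(0.1222) - (-0.0002326)(-0.0002326) = 0.0005406
V_1 = [(0.0003846)(0.1222) - (-0.0002326)(0)]/D = 0.08693 V
V_2 = [(0.004425)(0) - (0.0003846)(-0.0002326)]/D = 0.0001655 V
V_th = V_2 - V_3 = 0.0001655 - 0 = 0.0001655 V
Step 2 — R_th: zero the source — replace V1 by a short circuit (node 3 merges into node 0) — and find the resistance seen between A (node 2) and B (node 0).
Reduce the network between node 2 (A) and node 0 (B) by series/parallel combination:
  Rp1 = R1 ‖ R3 (parallel, both between nodes 0 and 1) = 1/(1/39000 + 1/240) = 238.5 Ω
  Rs1 = R2 + Rp1 (series, joined only at node 1) = 4300 + 238.5 = 4539 Ω
  Rp2 = R4 ‖ Rs1 (parallel, both between nodes 0 and 2) = 1/(1/8.2 + 1/4539) = 8.185 Ω
R_th = 8.185 Ω
I_n = V_th/R_th = 0.0001655/8.185 = 0.00002021 A, and R_n = R_th = 8.185 Ω

Final answer: I_n = 2.021e-05 A, R_n = 8.185 Ω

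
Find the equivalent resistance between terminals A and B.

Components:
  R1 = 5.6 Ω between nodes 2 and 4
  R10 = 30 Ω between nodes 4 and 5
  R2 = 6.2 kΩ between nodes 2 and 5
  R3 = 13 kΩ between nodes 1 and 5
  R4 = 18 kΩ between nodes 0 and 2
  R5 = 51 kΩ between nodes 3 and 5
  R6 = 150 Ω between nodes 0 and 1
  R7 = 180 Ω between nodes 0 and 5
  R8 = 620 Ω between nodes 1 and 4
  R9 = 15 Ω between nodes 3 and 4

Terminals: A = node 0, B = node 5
The network is not a plain series/parallel combination. Inject a 1 A test current into terminal A (node 0) and return it from terminal B (node 5); then R_eq = V_A / (1 A).
Nodal analysis, taking node 5 as the 0 V reference.
Current source I_test pushes 1 A into node 0 and draws it out of node 5.
KCL at each unknown node (sum of currents leaving = 0; resistances in Ω):
  Node 0: (V_0 - V_2)/18000 + (V_0 - V_1)/150 + (V_0 - 0)/180 - 1 = 0
  Node 1: (V_1 - V_0)/150 + (V_1 - 0)/13000 + (V_1 - V_4)/620 = 0
  Node 2: (V_2 - V_0)/18000 + (V_2 - V_4)/5.6 + (V_2 - 0)/6200 = 0
  Node 3: (V_3 - 0)/51000 + (V_3 - V_4)/15 = 0
  Node 4: (V_4 - V_1)/620 + (V_4 - V_2)/5.6 + (V_4 - V_3)/15 + (V_4 - 0)/30 = 0
Collecting terms (coefficients in siemens):
  0.01228·V_0 - 0.006667·V_1 - 0.00005556·V_2 = 1
  0.008356·V_1 - 0.006667·V_0 - 0.001613·V_4 = 0
  0.1788·V_2 - 0.00005556·V_0 - 0.1786·V_4 = 0
  0.06669·V_3 - 0.06667·V_4 = 0
  0.2802·V_4 - 0.001613·V_1 - 0.1786·V_2 - 0.06667·V_3 = 0
Solving these 5 simultaneous equations (Gaussian elimination) gives:
  V_0 = 144.8 V, V_1 = 116.6 V, V_2 = 5.611 V, V_3 = 5.571 V
  V_4 = 5.572 V
R_eq = V_0 / 1 A = 144.8 Ω

Final answer: 144.8 Ω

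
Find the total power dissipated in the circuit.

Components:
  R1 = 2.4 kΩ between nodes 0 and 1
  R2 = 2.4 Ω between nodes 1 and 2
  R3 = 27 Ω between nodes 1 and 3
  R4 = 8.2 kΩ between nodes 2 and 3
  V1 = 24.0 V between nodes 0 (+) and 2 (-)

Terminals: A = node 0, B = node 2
Nodal analysis, taking node 2 as the 0 V reference.
Source V1 fixes V_0 = 24 V.
KCL at each unknown node (sum of currents leaving = 0; resistances in Ω):
  Node 1: (V_1 - 24)/2400 + (V_1 - 0)/2.4 + (V_1 - V_3)/27 = 0
  Node 3: (V_3 - V_1)/27 + (V_3 - 0)/8200 = 0
Collecting terms (coefficients in siemens):
  0.4541·V_1 - 0.03704·V_3 = 0.01
  0.03716·V_3 - 0.03704·V_1 = 0
Determinant D = (0.4541)(0.03716) - (-0.03704)(-0.03704) = 0.0155
V_1 = [(0.01)(0.03716) - (-0.03704)(0)]/D = 0.02397 V
V_3 = [(0.4541)(0) - (0.01)(-0.03704)]/D = 0.02389 V
Power in each resistor, P = (ΔV)²/R:
  P_R1 = (24 - 0.02397)²/2400 = 0.2395 W
  P_R2 = (0.02397 - 0)²/2.4 = 0.0002394 W
  P_R3 = (0.02397 - 0.02389)²/27 = 0.0000000002292 W
  P_R4 = (0 - 0.02389)²/8200 = 0.0000000696 W
P_total = P_R1 + P_R2 + P_R3 + P_R4 = 0.2398 W

Final answer: 0.2398 W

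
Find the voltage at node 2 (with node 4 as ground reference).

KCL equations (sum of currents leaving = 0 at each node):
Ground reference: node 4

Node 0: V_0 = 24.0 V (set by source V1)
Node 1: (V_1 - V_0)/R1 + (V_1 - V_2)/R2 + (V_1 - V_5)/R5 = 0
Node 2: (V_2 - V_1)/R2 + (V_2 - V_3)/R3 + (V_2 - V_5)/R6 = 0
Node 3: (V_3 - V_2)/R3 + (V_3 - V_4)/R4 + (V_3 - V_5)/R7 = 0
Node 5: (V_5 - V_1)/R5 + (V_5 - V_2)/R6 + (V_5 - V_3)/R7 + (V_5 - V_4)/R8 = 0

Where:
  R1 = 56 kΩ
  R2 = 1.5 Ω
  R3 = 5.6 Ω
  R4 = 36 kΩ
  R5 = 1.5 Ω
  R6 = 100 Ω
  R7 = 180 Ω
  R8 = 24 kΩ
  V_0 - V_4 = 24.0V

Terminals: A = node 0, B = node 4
Nodal analysis, taking node 4 as the 0 V reference.
Source V1 fixes V_0 = 24 V.
KCL at each unknown node (sum of currents leaving = 0; resistances in Ω):
  Node 1: (V_1 - 24)/56000 + (V_1 - V_2)/1.5 + (V_1 - V_5)/1.5 = 0
  Node 2: (V_2 - V_1)/1.5 + (V_2 - V_3)/5.6 + (V_2 - V_5)/100 = 0
  Node 3: (V_3 - V_2)/5.6 + (V_3 - 0)/36000 + (V_3 - V_5)/180 = 0
  Node 5: (V_5 - V_1)/1.5 + (V_5 - V_2)/100 + (V_5 - V_3)/180 + (V_5 - 0)/24000 = 0
Collecting terms (coefficients in siemens):
  1.333·V_1 - 0.6667·V_2 - 0.6667·V_5 = 0.0004286
  0.8552·V_2 - 0.6667·V_1 - 0.1786·V_3 - 0.01·V_5 = 0
  0.1842·V_3 - 0.1786·V_2 - 0.005556·V_5 = 0
  0.6823·V_5 - 0.6667·V_1 - 0.01·V_2 - 0.005556·V_3 = 0
Solving these 4 simultaneous equations (Gaussian elimination) gives:
  V_1 = 4.91 V, V_2 = 4.909 V, V_3 = 4.909 V, V_5 = 4.909 V
The requested potential is V_2 = 4.909 V.

Final answer: V_2 = 4.909 V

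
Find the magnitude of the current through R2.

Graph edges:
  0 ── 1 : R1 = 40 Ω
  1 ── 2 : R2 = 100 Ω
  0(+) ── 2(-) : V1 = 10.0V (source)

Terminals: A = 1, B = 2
Nodal analysis, taking node 2 as the 0 V reference.
Source V1 fixes V_0 = 10 V.
KCL at each unknown node (sum of currents leaving = 0; resistances in Ω):
  Node 1: (V_1 - 10)/40 + (V_1 - 0)/100 = 0
Collecting terms: 0.035 × V_1 = 0.25  =>  V_1 = 7.143 V
I_R2 = (V_1 - V_2)/R2 = (7.143 - 0)/100 = 0.07143 A
|I_R2| = 0.07143 A

Final answer: |I_R2| = 0.07143 A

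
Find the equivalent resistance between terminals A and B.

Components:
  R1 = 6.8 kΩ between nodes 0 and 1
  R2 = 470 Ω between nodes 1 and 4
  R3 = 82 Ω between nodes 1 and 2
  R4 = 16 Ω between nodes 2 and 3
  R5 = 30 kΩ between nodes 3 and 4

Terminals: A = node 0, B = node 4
Reduce the network between node 0 (A) and node 4 (B) by series/parallel combination:
  Rs1 = R3 + R4 (series, joined only at node 2) = 82 + 16 = 98 Ω
  Rs2 = R5 + Rs1 (series, joined only at node 3) = 30000 + 98 = 30100 Ω
  Rp1 = R2 ‖ Rs2 (parallel, both between nodes 1 and 4) = 1/(1/470 + 1/30100) = 462.8 Ω
  Rs3 = R1 + Rp1 (series, joined only at node 1) = 6800 + 462.8 = 7263 Ω
R_eq = 7.263 kΩ

Final answer: 7.263 kΩ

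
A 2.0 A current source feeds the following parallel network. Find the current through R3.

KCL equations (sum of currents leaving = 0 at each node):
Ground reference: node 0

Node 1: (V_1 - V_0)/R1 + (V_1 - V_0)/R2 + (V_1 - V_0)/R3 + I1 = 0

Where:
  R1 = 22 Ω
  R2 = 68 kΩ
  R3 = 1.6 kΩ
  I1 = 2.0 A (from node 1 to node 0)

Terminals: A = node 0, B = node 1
All resistors sit directly between nodes 0 and 1, so they are in parallel and share one voltage V; the full source current 2 A splits among them.
1/R_par = 1/22 + 1/68000 + 1/1600 = 0.04609 S  =>  R_par = 21.69 Ω
V = I × R_par = 2 × 21.69 = 43.39 V
I_R3 = V/R3 = 43.39/1600 = 0.02712 A

Final answer: 0.02712 A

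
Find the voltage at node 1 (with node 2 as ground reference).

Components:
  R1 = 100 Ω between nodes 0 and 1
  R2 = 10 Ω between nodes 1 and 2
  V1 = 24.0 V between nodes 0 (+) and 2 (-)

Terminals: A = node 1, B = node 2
Nodal analysis, taking node 2 as the 0 V reference.
Source V1 fixes V_0 = 24 V.
KCL at each unknown node (sum of currents leaving = 0; resistances in Ω):
  Node 1: (V_1 - 24)/100 + (V_1 - 0)/10 = 0
Collecting terms: 0.11 × V_1 = 0.24  =>  V_1 = 2.182 V
The requested potential is V_1 = 2.182 V.

Final answer: V_1 = 2.182 V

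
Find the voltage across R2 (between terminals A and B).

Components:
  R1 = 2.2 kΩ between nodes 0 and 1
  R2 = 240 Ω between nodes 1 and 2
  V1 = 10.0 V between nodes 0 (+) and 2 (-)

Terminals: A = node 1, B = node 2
R1 and R2 are in series across V1 (node 0 → node 1 → node 2), and the output A–B is taken across R2, so this is a voltage divider.
Series current: I = V1/(R1 + R2) = 10/(2200 + 240) = 10/2440 = 0.004098 A
V_R2 = I × R2 = V1 × R2/(R1 + R2) = 10 × 240/2440 = 0.9836 V

Final answer: 0.9836 V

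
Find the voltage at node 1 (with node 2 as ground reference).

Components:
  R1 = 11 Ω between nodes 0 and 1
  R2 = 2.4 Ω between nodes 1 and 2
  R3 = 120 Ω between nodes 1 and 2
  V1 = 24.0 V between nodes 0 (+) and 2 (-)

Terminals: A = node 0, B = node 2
Nodal analysis, taking node 2 as the 0 V reference.
Source V1 fixes V_0 = 24 V.
KCL at each unknown node (sum of currents leaving = 0; resistances in Ω):
  Node 1: (V_1 - 24)/11 + (V_1 - 0)/2.4 + (V_1 - 0)/120 = 0
Collecting terms: 0.5159 × V_1 = 2.182  =>  V_1 = 4.229 V
The requested potential is V_1 = 4.229 V.

Final answer: V_1 = 4.229 V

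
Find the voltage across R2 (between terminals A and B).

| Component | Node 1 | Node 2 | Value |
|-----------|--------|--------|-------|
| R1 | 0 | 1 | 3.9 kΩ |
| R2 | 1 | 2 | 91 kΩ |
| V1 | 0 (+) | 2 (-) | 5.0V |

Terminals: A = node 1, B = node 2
R1 and R2 are in series across V1 (node 0 → node 1 → node 2), and the output A–B is taken across R2, so this is a voltage divider.
Series current: I = V1/(R1 + R2) = 5/(3900 + 91000) = 5/94900 = 0.00005269 A
V_R2 = I × R2 = V1 × R2/(R1 + R2) = 5 × 91000/94900 = 4.795 V

Final answer: 4.795 V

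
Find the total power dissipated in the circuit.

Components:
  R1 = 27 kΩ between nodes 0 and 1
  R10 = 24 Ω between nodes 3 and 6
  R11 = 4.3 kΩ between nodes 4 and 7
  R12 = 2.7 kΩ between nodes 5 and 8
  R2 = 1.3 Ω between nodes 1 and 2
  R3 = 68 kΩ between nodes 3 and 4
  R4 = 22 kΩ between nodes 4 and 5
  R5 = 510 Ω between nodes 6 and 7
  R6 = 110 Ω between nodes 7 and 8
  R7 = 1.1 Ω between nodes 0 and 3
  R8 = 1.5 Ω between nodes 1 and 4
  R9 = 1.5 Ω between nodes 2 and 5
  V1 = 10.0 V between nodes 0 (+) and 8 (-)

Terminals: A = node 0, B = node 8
Nodal analysis, taking node 8 as the 0 V reference.
Source V1 fixes V_0 = 10 V.
KCL at each unknown node (sum of currents leaving = 0; resistances in Ω):
  Node 1: (V_1 - 10)/27000 + (V_1 - V_2)/1.3 + (V_1 - V_4)/1.5 = 0
  Node 2: (V_2 - V_1)/1.3 + (V_2 - V_5)/1.5 = 0
  Node 3: (V_3 - V_4)/68000 + (V_3 - 10)/1.1 + (V_3 - V_6)/24 = 0
  Node 4: (V_4 - V_3)/68000 + (V_4 - V_5)/22000 + (V_4 - V_1)/1.5 + (V_4 - V_7)/4300 = 0
  Node 5: (V_5 - V_4)/22000 + (V_5 - V_2)/1.5 + (V_5 - 0)/2700 = 0
  Node 6: (V_6 - V_7)/510 + (V_6 - V_3)/24 = 0
  Node 7: (V_7 - V_6)/510 + (V_7 - 0)/110 + (V_7 - V_4)/4300 = 0
Collecting terms (coefficients in siemens):
  1.436·V_1 - 0.7692·V_2 - 0.6667·V_4 = 0.0003704
  1.436·V_2 - 0.7692·V_1 - 0.6667·V_5 = 0
  0.9508·V_3 - 0.00001471·V_4 - 0.04167·V_6 = 9.091
  0.667·V_4 - 0.6667·V_1 - 0.00001471·V_3 - 0.00004545·V_5 - 0.0002326·V_7 = 0
  0.6671·V_5 - 0.6667·V_2 - 0.00004545·V_4 = 0
  0.04363·V_6 - 0.04167·V_3 - 0.001961·V_7 = 0
  0.01128·V_7 - 0.0002326·V_4 - 0.001961·V_6 = 0
Solving these 7 simultaneous equations (Gaussian elimination) gives:
  V_1 = 1.394 V, V_2 = 1.393 V, V_3 = 9.983 V, V_4 = 1.394 V
  V_5 = 1.393 V, V_6 = 9.61 V, V_7 = 1.699 V
Power in each resistor, P = (ΔV)²/R:
  P_R1 = (10 - 1.394)²/27000 = 0.002743 W
  P_R2 = (1.394 - 1.393)²/1.3 = 0.0000003458 W
  P_R3 = (9.983 - 1.394)²/68000 = 0.001085 W
  P_R4 = (1.394 - 1.393)²/22000 = 0.0000000001375 W
  P_R5 = (9.61 - 1.699)²/510 = 0.1227 W
  P_R6 = (1.699 - 0)²/110 = 0.02623 W
  P_R7 = (10 - 9.983)²/1.1 = 0.0002691 W
  P_R8 = (1.394 - 1.394)²/1.5 = 0.0000000582 W
  P_R9 = (1.393 - 1.393)²/1.5 = 0.000000399 W
  P_R10 = (9.983 - 9.61)²/24 = 0.005776 W
  P_R11 = (1.394 - 1.699)²/4300 = 0.00002153 W
  P_R12 = (1.393 - 0)²/2700 = 0.0007183 W
P_total = P_R1 + P_R2 + P_R3 + P_R4 + P_R5 + P_R6 + P_R7 + P_R8 + P_R9 + P_R10 + P_R11 + P_R12 = 0.1596 W

Final answer: 0.1596 W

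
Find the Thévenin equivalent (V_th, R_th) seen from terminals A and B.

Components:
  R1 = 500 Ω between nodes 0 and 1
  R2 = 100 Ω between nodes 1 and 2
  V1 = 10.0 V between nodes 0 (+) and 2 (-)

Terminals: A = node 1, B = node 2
Step 1 — V_th is the open-circuit voltage V_A - V_B (nothing connected across the terminals).
Nodal analysis, taking node 2 as the 0 V reference.
Source V1 fixes V_0 = 10 V.
KCL at each unknown node (sum of currents leaving = 0; resistances in Ω):
  Node 1: (V_1 - 10)/500 + (V_1 - 0)/100 = 0
Collecting terms: 0.012 × V_1 = 0.02  =>  V_1 = 1.667 V
V_th = V_1 - V_2 = 1.667 - 0 = 1.667 V
Step 2 — R_th: zero the source — replace V1 by a short circuit (node 2 merges into node 0) — and find the resistance seen between A (node 1) and B (node 0).
Reduce the network between node 1 (A) and node 0 (B) by series/parallel combination:
  Rp1 = R1 ‖ R2 (parallel, both between nodes 0 and 1) = 1/(1/500 + 1/100) = 83.33 Ω
R_th = 83.33 Ω

Final answer: V_th = 1.667 V, R_th = 83.33 Ω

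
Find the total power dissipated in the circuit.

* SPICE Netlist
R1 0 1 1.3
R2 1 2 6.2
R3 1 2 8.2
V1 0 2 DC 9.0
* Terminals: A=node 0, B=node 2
Nodal analysis, taking node 2 as the 0 V reference.
Source V1 fixes V_0 = 9 V.
KCL at each unknown node (sum of currents leaving = 0; resistances in Ω):
  Node 1: (V_1 - 9)/1.3 + (V_1 - 0)/6.2 + (V_1 - 0)/8.2 = 0
Collecting terms: 1.052 × V_1 = 6.923  =>  V_1 = 6.578 V
Power in each resistor, P = (ΔV)²/R:
  P_R1 = (9 - 6.578)²/1.3 = 4.513 W
  P_R2 = (6.578 - 0)²/6.2 = 6.979 W
  P_R3 = (6.578 - 0)²/8.2 = 5.277 W
P_total = P_R1 + P_R2 + P_R3 = 16.77 W

Final answer: 16.77 W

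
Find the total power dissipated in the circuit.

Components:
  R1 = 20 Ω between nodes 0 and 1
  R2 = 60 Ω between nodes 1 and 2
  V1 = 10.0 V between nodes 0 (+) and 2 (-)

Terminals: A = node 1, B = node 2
Nodal analysis, taking node 2 as the 0 V reference.
Source V1 fixes V_0 = 10 V.
KCL at each unknown node (sum of currents leaving = 0; resistances in Ω):
  Node 1: (V_1 - 10)/20 + (V_1 - 0)/60 = 0
Collecting terms: 0.06667 × V_1 = 0.5  =>  V_1 = 7.5 V
Power in each resistor, P = (ΔV)²/R:
  P_R1 = (10 - 7.5)²/20 = 0.3125 W
  P_R2 = (7.5 - 0)²/60 = 0.9375 W
P_total = P_R1 + P_R2 = 1.25 W

Final answer: 1.25 W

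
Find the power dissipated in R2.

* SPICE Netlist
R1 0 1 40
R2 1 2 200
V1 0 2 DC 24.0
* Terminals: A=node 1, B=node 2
Nodal analysis, taking node 2 as the 0 V reference.
Source V1 fixes V_0 = 24 V.
KCL at each unknown node (sum of currents leaving = 0; resistances in Ω):
  Node 1: (V_1 - 24)/40 + (V_1 - 0)/200 = 0
Collecting terms: 0.03 × V_1 = 0.6  =>  V_1 = 20 V
I_R2 = (V_1 - V_2)/R2 = (20 - 0)/200 = 0.1 A
P_R2 = I_R2² × R2 = (0.1)² × 200 = 2 W

Final answer: 2 W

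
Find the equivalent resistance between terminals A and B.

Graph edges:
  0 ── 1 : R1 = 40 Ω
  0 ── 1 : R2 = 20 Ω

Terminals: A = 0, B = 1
Reduce the network between node 0 (A) and node 1 (B) by series/parallel combination:
  Rp1 = R1 ‖ R2 (parallel, both between nodes 0 and 1) = 1/(1/40 + 1/20) = 13.33 Ω
R_eq = 13.33 Ω

Final answer: 13.33 Ω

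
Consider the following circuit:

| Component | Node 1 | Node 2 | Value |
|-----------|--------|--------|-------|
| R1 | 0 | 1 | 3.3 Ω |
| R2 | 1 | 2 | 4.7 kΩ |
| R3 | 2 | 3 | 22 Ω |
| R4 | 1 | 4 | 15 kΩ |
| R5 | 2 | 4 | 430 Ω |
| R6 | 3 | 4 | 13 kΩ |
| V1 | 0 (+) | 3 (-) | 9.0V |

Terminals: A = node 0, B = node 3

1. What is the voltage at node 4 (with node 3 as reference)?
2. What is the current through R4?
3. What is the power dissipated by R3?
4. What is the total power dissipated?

Nodal analysis, taking node 3 as the 0 V reference.
Source V1 fixes V_0 = 9 V.
KCL at each unknown node (sum of currents leaving = 0; resistances in Ω):
  Node 1: (V_1 - 9)/3.3 + (V_1 - V_2)/4700 + (V_1 - V_4)/15000 = 0
  Node 2: (V_2 - V_1)/4700 + (V_2 - 0)/22 + (V_2 - V_4)/430 = 0
  Node 4: (V_4 - V_1)/15000 + (V_4 - V_2)/430 + (V_4 - 0)/13000 = 0
Collecting terms (coefficients in siemens):
  0.3033·V_1 - 0.0002128·V_2 - 0.00006667·V_4 = 2.727
  0.04799·V_2 - 0.0002128·V_1 - 0.002326·V_4 = 0
  0.002469·V_4 - 0.00006667·V_1 - 0.002326·V_2 = 0
Solving these 3 simultaneous equations (Gaussian elimination) gives:
  V_1 = 8.992 V, V_2 = 0.0541 V, V_4 = 0.2937 V
Part 1:
  Read off the nodal solution: V_4 = 0.2937 V
Part 2:
  I_R4 = (V_1 - V_4)/R4 = (8.992 - 0.2937)/15000 = 0.0005799 A
  Magnitude: I_R4 = 0.0005799 A
Part 3:
  I_R3 = (V_2 - V_3)/R3 = (0.0541 - 0)/22 = 0.002459 A
  P_R3 = I_R3² × R3 = (0.002459)² × 22 = 0.000133 W
Part 4:
  Power in each resistor, P = (ΔV)²/R:
    P_R1 = (9 - 8.992)²/3.3 = 0.00002032 W
    P_R2 = (8.992 - 0.0541)²/4700 = 0.017 W
    P_R3 = (0.0541 - 0)²/22 = 0.000133 W
    P_R4 = (8.992 - 0.2937)²/15000 = 0.005044 W
    P_R5 = (0.0541 - 0.2937)²/430 = 0.0001335 W
    P_R6 = (0 - 0.2937)²/13000 = 0.000006637 W
  P_total = P_R1 + P_R2 + P_R3 + P_R4 + P_R5 + P_R6 = 0.02233 W

Final answers:
1. V_4 = 0.2937 V
2. I_R4 = 0.0005799 A
3. P_R3 = 0.000133 W
4. P_total = 0.02233 W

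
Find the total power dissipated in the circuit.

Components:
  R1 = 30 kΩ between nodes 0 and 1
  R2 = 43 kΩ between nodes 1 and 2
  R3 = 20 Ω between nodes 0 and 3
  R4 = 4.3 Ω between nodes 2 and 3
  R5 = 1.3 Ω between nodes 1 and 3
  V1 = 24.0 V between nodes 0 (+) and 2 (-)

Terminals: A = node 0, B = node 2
Nodal analysis, taking node 2 as the 0 V reference.
Source V1 fixes V_0 = 24 V.
KCL at each unknown node (sum of currents leaving = 0; resistances in Ω):
  Node 1: (V_1 - 24)/30000 + (V_1 - 0)/43000 + (V_1 - V_3)/1.3 = 0
  Node 3: (V_3 - 24)/20 + (V_3 - 0)/4.3 + (V_3 - V_1)/1.3 = 0
Collecting terms (coefficients in siemens):
  0.7693·V_1 - 0.7692·V_3 = 0.0008
  1.052·V_3 - 0.7692·V_1 = 1.2
Determinant D = (0.7693)(1.052) - (-0.7692)(-0.7692) = 0.2174
V_1 = [(0.0008)(1.052) - (-0.7692)(1.2)]/D = 4.25 V
V_3 = [(0.7693)(1.2) - (0.0008)(-0.7692)]/D = 4.249 V
Power in each resistor, P = (ΔV)²/R:
  P_R1 = (24 - 4.25)²/30000 = 0.013 W
  P_R2 = (4.25 - 0)²/43000 = 0.00042 W
  P_R3 = (24 - 4.249)²/20 = 19.51 W
  P_R4 = (0 - 4.249)²/4.3 = 4.198 W
  P_R5 = (4.25 - 4.249)²/1.3 = 0.000000407 W
P_total = P_R1 + P_R2 + P_R3 + P_R4 + P_R5 = 23.72 W

Final answer: 23.72 W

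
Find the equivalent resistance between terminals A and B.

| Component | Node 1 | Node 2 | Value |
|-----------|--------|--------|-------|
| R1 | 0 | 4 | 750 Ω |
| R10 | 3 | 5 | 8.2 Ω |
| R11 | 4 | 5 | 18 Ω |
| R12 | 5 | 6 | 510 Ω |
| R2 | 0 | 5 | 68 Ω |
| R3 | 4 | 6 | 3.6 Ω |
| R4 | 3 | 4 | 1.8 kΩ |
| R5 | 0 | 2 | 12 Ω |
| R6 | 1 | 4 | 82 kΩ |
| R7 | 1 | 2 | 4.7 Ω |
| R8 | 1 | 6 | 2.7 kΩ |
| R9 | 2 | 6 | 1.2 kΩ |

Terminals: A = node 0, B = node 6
The network is not a plain series/parallel combination. Inject a 1 A test current into terminal A (node 0) and return it from terminal B (node 6); then R_eq = V_A / (1 A).
Nodal analysis, taking node 6 as the 0 V reference.
Current source I_test pushes 1 A into node 0 and draws it out of node 6.
KCL at each unknown node (sum of currents leaving = 0; resistances in Ω):
  Node 0: (V_0 - V_4)/750 + (V_0 - V_5)/68 + (V_0 - V_2)/12 - 1 = 0
  Node 1: (V_1 - V_4)/82000 + (V_1 - V_2)/4.7 + (V_1 - 0)/2700 = 0
  Node 2: (V_2 - V_0)/12 + (V_2 - V_1)/4.7 + (V_2 - 0)/1200 = 0
  Node 3: (V_3 - V_4)/1800 + (V_3 - V_5)/8.2 = 0
  Node 4: (V_4 - V_0)/750 + (V_4 - V_1)/82000 + (V_4 - V_3)/1800 + (V_4 - 0)/3.6 + (V_4 - V_5)/18 = 0
  Node 5: (V_5 - V_0)/68 + (V_5 - V_3)/8.2 + (V_5 - V_4)/18 + (V_5 - 0)/510 = 0
Collecting terms (coefficients in siemens):
  0.09937·V_0 - 0.08333·V_2 - 0.001333·V_4 - 0.01471·V_5 = 1
  0.2131·V_1 - 0.2128·V_2 - 0.0000122·V_4 = 0
  0.2969·V_2 - 0.08333·V_0 - 0.2128·V_1 = 0
  0.1225·V_3 - 0.0005556·V_4 - 0.122·V_5 = 0
  0.3352·V_4 - 0.001333·V_0 - 0.0000122·V_1 - 0.0005556·V_3 - 0.05556·V_5 = 0
  0.1942·V_5 - 0.01471·V_0 - 0.122·V_3 - 0.05556·V_4 = 0
Solving these 6 simultaneous equations (Gaussian elimination) gives:
  V_0 = 72.92 V, V_1 = 71.74 V, V_2 = 71.87 V, V_3 = 17.11 V
  V_4 = 3.167 V, V_5 = 17.18 V
R_eq = V_0 / 1 A = 72.92 Ω

Final answer: 72.92 Ω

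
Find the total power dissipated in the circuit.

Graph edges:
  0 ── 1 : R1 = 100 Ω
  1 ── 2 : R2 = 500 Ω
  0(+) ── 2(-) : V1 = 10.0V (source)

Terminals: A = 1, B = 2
Nodal analysis, taking node 2 as the 0 V reference.
Source V1 fixes V_0 = 10 V.
KCL at each unknown node (sum of currents leaving = 0; resistances in Ω):
  Node 1: (V_1 - 10)/100 + (V_1 - 0)/500 = 0
Collecting terms: 0.012 × V_1 = 0.1  =>  V_1 = 8.333 V
Power in each resistor, P = (ΔV)²/R:
  P_R1 = (10 - 8.333)²/100 = 0.02778 W
  P_R2 = (8.333 - 0)²/500 = 0.1389 W
P_total = P_R1 + P_R2 = 0.1667 W

Final answer: 0.1667 W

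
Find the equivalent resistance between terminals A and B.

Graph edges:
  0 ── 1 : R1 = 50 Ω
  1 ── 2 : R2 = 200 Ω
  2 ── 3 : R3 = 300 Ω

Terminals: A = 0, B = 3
Reduce the network between node 0 (A) and node 3 (B) by series/parallel combination:
  Rs1 = R1 + R2 (series, joined only at node 1) = 50 + 200 = 250 Ω
  Rs2 = R3 + Rs1 (series, joined only at node 2) = 300 + 250 = 550 Ω
R_eq = 550 Ω

Final answer: 550 Ω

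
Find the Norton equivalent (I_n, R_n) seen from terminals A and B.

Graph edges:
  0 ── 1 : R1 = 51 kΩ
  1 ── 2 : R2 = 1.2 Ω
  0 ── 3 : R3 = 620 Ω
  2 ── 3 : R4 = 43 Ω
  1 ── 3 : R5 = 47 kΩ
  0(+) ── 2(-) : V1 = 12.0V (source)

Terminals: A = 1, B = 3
Find the Thévenin equivalent first; then I_n = V_th/R_th and R_n = R_th.
Step 1 — V_th is the open-circuit voltage V_A - V_B (nothing connected across the terminals).
Nodal analysis, taking node 2 as the 0 V reference.
Source V1 fixes V_0 = 12 V.
KCL at each unknown node (sum of currents leaving = 0; resistances in Ω):
  Node 1: (V_1 - 12)/51000 + (V_1 - 0)/1.2 + (V_1 - V_3)/47000 = 0
  Node 3: (V_3 - 12)/620 + (V_3 - 0)/43 + (V_3 - V_1)/47000 = 0
Collecting terms (coefficients in siemens):
  0.8334·V_1 - 0.00002128·V_3 = 0.0002353
  0.02489·V_3 - 0.00002128·V_1 = 0.01935
Determinant D = (0.8334)(0.02489) - (-0.00002128)(-0.00002128) = 0.02074
V_1 = [(0.0002353)(0.02489) - (-0.00002128)(0.01935)]/D = 0.0003022 V
V_3 = [(0.8334)(0.01935) - (0.0002353)(-0.00002128)]/D = 0.7776 V
V_th = V_1 - V_3 = 0.0003022 - 0.7776 = -0.7773 V
Step 2 — R_th: zero the source — replace V1 by a short circuit (node 2 merges into node 0) — and find the resistance seen between A (node 1) and B (node 3).
Reduce the network between node 1 (A) and node 3 (B) by series/parallel combination:
  Rp1 = R1 ‖ R2 (parallel, both between nodes 0 and 1) = 1/(1/51000 + 1/1.2) = 1.2 Ω
  Rp2 = R3 ‖ R4 (parallel, both between nodes 0 and 3) = 1/(1/620 + 1/43) = 40.21 Ω
  Rs1 = Rp1 + Rp2 (series, joined only at node 0) = 1.2 + 40.21 = 41.41 Ω
  Rp3 = R5 ‖ Rs1 (parallel, both between nodes 1 and 3) = 1/(1/47000 + 1/41.41) = 41.37 Ω
R_th = 41.37 Ω
I_n = V_th/R_th = -0.7773/41.37 = -0.01879 A, and R_n = R_th = 41.37 Ω

Final answer: I_n = -0.01879 A, R_n = 41.37 Ω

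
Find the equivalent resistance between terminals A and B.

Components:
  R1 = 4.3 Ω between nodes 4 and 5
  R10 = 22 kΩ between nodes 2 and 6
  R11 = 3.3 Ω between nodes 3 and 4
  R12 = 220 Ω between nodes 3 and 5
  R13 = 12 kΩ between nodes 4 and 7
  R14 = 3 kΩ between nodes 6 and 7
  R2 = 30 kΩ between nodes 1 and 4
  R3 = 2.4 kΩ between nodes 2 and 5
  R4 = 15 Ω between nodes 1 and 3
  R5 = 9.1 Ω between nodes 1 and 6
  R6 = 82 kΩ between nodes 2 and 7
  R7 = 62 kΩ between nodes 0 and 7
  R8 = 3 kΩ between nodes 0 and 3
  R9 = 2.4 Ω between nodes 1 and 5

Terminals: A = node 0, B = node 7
The network is not a plain series/parallel combination. Inject a 1 A test current into terminal A (node 0) and return it from terminal B (node 7); then R_eq = V_A / (1 A).
Nodal analysis, taking node 7 as the 0 V reference.
Current source I_test pushes 1 A into node 0 and draws it out of node 7.
KCL at each unknown node (sum of currents leaving = 0; resistances in Ω):
  Node 0: (V_0 - 0)/62000 + (V_0 - V_3)/3000 - 1 = 0
  Node 1: (V_1 - V_4)/30000 + (V_1 - V_3)/15 + (V_1 - V_6)/9.1 + (V_1 - V_5)/2.4 = 0
  Node 2: (V_2 - V_5)/2400 + (V_2 - 0)/82000 + (V_2 - V_6)/22000 = 0
  Node 3: (V_3 - V_0)/3000 + (V_3 - V_1)/15 + (V_3 - V_4)/3.3 + (V_3 - V_5)/220 = 0
  Node 4: (V_4 - V_1)/30000 + (V_4 - V_3)/3.3 + (V_4 - V_5)/4.3 + (V_4 - 0)/12000 = 0
  Node 5: (V_5 - V_1)/2.4 + (V_5 - V_2)/2400 + (V_5 - V_3)/220 + (V_5 - V_4)/4.3 = 0
  Node 6: (V_6 - V_1)/9.1 + (V_6 - V_2)/22000 + (V_6 - 0)/3000 = 0
Collecting terms (coefficients in siemens):
  0.0003495·V_0 - 0.0003333·V_3 = 1
  0.5933·V_1 - 0.06667·V_3 - 0.00003333·V_4 - 0.4167·V_5 - 0.1099·V_6 = 0
  0.0004743·V_2 - 0.0004167·V_5 - 0.00004545·V_6 = 0
  0.3746·V_3 - 0.0003333·V_0 - 0.06667·V_1 - 0.303·V_4 - 0.004545·V_5 = 0
  0.5357·V_4 - 0.00003333·V_1 - 0.303·V_3 - 0.2326·V_5 = 0
  0.6542·V_5 - 0.4167·V_1 - 0.0004167·V_2 - 0.004545·V_3 - 0.2326·V_4 = 0
  0.1103·V_6 - 0.1099·V_1 - 0.00004545·V_2 = 0
Solving these 7 simultaneous equations (Gaussian elimination) gives:
  V_0 = 4919 V, V_1 = 2153 V, V_2 = 2098 V, V_3 = 2158 V
  V_4 = 2156 V, V_5 = 2154 V, V_6 = 2146 V
R_eq = V_0 / 1 A = 4919 Ω = 4.919 kΩ

Final answer: 4.919 kΩ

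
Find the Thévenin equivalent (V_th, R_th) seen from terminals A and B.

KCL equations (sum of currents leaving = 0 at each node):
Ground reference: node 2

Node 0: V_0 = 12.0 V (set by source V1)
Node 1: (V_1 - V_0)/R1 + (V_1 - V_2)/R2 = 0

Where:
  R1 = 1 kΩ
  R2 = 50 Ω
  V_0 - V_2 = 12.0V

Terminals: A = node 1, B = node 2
Step 1 — V_th is the open-circuit voltage V_A - V_B (nothing connected across the terminals).
Nodal analysis, taking node 2 as the 0 V reference.
Source V1 fixes V_0 = 12 V.
KCL at each unknown node (sum of currents leaving = 0; resistances in Ω):
  Node 1: (V_1 - 12)/1000 + (V_1 - 0)/50 = 0
Collecting terms: 0.021 × V_1 = 0.012  =>  V_1 = 0.5714 V
V_th = V_1 - V_2 = 0.5714 - 0 = 0.5714 V
Step 2 — R_th: zero the source — replace V1 by a short circuit (node 2 merges into node 0) — and find the resistance seen between A (node 1) and B (node 0).
Reduce the network between node 1 (A) and node 0 (B) by series/parallel combination:
  Rp1 = R1 ‖ R2 (parallel, both between nodes 0 and 1) = 1/(1/1000 + 1/50) = 47.62 Ω
R_th = 47.62 Ω

Final answer: V_th = 0.5714 V, R_th = 47.62 Ω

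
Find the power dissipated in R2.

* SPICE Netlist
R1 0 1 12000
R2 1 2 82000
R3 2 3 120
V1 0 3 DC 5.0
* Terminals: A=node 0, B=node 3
Nodal analysis, taking node 3 as the 0 V reference.
Source V1 fixes V_0 = 5 V.
KCL at each unknown node (sum of currents leaving = 0; resistances in Ω):
  Node 1: (V_1 - 5)/12000 + (V_1 - V_2)/82000 = 0
  Node 2: (V_2 - V_1)/82000 + (V_2 - 0)/120 = 0
Collecting terms (coefficients in siemens):
  0.00009553·V_1 - 0.0000122·V_2 = 0.0004167
  0.008346·V_2 - 0.0000122·V_1 = 0
Determinant D = (0.00009553)(0.008346) - (-0.0000122)(-0.0000122) = 0.0000007971
V_1 = [(0.0004167)(0.008346) - (-0.0000122)(0)]/D = 4.363 V
V_2 = [(0.00009553)(0) - (0.0004167)(-0.0000122)]/D = 0.006375 V
I_R2 = (V_1 - V_2)/R2 = (4.363 - 0.006375)/82000 = 0.00005312 A
P_R2 = I_R2² × R2 = (0.00005312)² × 82000 = 0.0002314 W

Final answer: 0.0002314 W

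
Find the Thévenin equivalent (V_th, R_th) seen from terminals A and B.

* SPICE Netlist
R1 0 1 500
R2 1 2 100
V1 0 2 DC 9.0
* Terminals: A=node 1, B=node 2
Step 1 — V_th is the open-circuit voltage V_A - V_B (nothing connected across the terminals).
Nodal analysis, taking node 2 as the 0 V reference.
Source V1 fixes V_0 = 9 V.
KCL at each unknown node (sum of currents leaving = 0; resistances in Ω):
  Node 1: (V_1 - 9)/500 + (V_1 - 0)/100 = 0
Collecting terms: 0.012 × V_1 = 0.018  =>  V_1 = 1.5 V
V_th = V_1 - V_2 = 1.5 - 0 = 1.5 V
Step 2 — R_th: zero the source — replace V1 by a short circuit (node 2 merges into node 0) — and find the resistance seen between A (node 1) and B (node 0).
Reduce the network between node 1 (A) and node 0 (B) by series/parallel combination:
  Rp1 = R1 ‖ R2 (parallel, both between nodes 0 and 1) = 1/(1/500 + 1/100) = 83.33 Ω
R_th = 83.33 Ω

Final answer: V_th = 1.5 V, R_th = 83.33 Ω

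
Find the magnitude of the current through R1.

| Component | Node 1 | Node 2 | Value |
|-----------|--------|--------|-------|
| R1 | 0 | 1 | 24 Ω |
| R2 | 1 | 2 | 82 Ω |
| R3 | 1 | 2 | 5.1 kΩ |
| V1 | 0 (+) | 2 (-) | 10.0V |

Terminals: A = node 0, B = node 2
Nodal analysis, taking node 2 as the 0 V reference.
Source V1 fixes V_0 = 10 V.
KCL at each unknown node (sum of currents leaving = 0; resistances in Ω):
  Node 1: (V_1 - 10)/24 + (V_1 - 0)/82 + (V_1 - 0)/5100 = 0
Collecting terms: 0.05406 × V_1 = 0.4167  =>  V_1 = 7.708 V
I_R1 = (V_0 - V_1)/R1 = (10 - 7.708)/24 = 0.09551 A
|I_R1| = 0.09551 A

Final answer: |I_R1| = 0.09551 A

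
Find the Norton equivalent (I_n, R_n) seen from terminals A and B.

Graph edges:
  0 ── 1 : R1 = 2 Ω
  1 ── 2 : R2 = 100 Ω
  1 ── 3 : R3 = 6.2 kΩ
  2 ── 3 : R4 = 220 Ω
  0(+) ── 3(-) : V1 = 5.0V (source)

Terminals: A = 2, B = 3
Find the Thévenin equivalent first; then I_n = V_th/R_th and R_n = R_th.
Step 1 — V_th is the open-circuit voltage V_A - V_B (nothing connected across the terminals).
Nodal analysis, taking node 3 as the 0 V reference.
Source V1 fixes V_0 = 5 V.
KCL at each unknown node (sum of currents leaving = 0; resistances in Ω):
  Node 1: (V_1 - 5)/2 + (V_1 - V_2)/100 + (V_1 - 0)/6200 = 0
  Node 2: (V_2 - V_1)/100 + (V_2 - 0)/220 = 0
Collecting terms (coefficients in siemens):
  0.5102·V_1 - 0.01·V_2 = 2.5
  0.01455·V_2 - 0.01·V_1 = 0
Determinant D = (0.5102)(0.01455) - (-0.01)(-0.01) = 0.007321
V_1 = [(2.5)(0.01455) - (-0.01)(0)]/D = 4.967 V
V_2 = [(0.5102)(0) - (2.5)(-0.01)]/D = 3.415 V
V_th = V_2 - V_3 = 3.415 - 0 = 3.415 V
Step 2 — R_th: zero the source — replace V1 by a short circuit (node 3 merges into node 0) — and find the resistance seen between A (node 2) and B (node 0).
Reduce the network between node 2 (A) and node 0 (B) by series/parallel combination:
  Rp1 = R1 ‖ R3 (parallel, both between nodes 0 and 1) = 1/(1/2 + 1/6200) = 1.999 Ω
  Rs1 = R2 + Rp1 (series, joined only at node 1) = 100 + 1.999 = 102 Ω
  Rp2 = R4 ‖ Rs1 (parallel, both between nodes 0 and 2) = 1/(1/220 + 1/102) = 69.69 Ω
R_th = 69.69 Ω
I_n = V_th/R_th = 3.415/69.69 = 0.049 A, and R_n = R_th = 69.69 Ω

Final answer: I_n = 0.049 A, R_n = 69.69 Ω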